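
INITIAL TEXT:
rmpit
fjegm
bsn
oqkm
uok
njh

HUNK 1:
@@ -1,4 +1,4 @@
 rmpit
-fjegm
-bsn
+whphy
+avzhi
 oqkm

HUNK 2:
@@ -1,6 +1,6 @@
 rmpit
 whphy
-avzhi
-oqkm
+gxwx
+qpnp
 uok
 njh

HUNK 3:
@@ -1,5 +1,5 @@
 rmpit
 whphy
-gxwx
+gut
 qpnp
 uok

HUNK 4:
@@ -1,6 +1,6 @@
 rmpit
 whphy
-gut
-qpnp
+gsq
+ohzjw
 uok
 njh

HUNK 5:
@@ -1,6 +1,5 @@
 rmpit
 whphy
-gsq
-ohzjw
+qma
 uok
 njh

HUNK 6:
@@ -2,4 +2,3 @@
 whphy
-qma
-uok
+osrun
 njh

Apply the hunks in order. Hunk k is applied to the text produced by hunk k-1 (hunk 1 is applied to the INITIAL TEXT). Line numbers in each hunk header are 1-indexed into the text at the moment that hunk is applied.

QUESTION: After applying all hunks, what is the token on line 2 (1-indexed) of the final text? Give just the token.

Answer: whphy

Derivation:
Hunk 1: at line 1 remove [fjegm,bsn] add [whphy,avzhi] -> 6 lines: rmpit whphy avzhi oqkm uok njh
Hunk 2: at line 1 remove [avzhi,oqkm] add [gxwx,qpnp] -> 6 lines: rmpit whphy gxwx qpnp uok njh
Hunk 3: at line 1 remove [gxwx] add [gut] -> 6 lines: rmpit whphy gut qpnp uok njh
Hunk 4: at line 1 remove [gut,qpnp] add [gsq,ohzjw] -> 6 lines: rmpit whphy gsq ohzjw uok njh
Hunk 5: at line 1 remove [gsq,ohzjw] add [qma] -> 5 lines: rmpit whphy qma uok njh
Hunk 6: at line 2 remove [qma,uok] add [osrun] -> 4 lines: rmpit whphy osrun njh
Final line 2: whphy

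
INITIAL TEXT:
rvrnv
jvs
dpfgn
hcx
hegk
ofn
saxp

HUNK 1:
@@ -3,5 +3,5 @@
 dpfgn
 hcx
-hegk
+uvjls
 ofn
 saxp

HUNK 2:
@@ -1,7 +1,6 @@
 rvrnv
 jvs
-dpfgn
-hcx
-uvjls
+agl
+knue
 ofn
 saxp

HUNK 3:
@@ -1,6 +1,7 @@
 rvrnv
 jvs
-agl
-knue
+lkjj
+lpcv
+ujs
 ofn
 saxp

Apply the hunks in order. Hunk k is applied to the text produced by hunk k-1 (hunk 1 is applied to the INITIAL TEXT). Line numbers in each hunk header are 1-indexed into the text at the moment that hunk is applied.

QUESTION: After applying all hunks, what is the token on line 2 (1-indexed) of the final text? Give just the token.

Hunk 1: at line 3 remove [hegk] add [uvjls] -> 7 lines: rvrnv jvs dpfgn hcx uvjls ofn saxp
Hunk 2: at line 1 remove [dpfgn,hcx,uvjls] add [agl,knue] -> 6 lines: rvrnv jvs agl knue ofn saxp
Hunk 3: at line 1 remove [agl,knue] add [lkjj,lpcv,ujs] -> 7 lines: rvrnv jvs lkjj lpcv ujs ofn saxp
Final line 2: jvs

Answer: jvs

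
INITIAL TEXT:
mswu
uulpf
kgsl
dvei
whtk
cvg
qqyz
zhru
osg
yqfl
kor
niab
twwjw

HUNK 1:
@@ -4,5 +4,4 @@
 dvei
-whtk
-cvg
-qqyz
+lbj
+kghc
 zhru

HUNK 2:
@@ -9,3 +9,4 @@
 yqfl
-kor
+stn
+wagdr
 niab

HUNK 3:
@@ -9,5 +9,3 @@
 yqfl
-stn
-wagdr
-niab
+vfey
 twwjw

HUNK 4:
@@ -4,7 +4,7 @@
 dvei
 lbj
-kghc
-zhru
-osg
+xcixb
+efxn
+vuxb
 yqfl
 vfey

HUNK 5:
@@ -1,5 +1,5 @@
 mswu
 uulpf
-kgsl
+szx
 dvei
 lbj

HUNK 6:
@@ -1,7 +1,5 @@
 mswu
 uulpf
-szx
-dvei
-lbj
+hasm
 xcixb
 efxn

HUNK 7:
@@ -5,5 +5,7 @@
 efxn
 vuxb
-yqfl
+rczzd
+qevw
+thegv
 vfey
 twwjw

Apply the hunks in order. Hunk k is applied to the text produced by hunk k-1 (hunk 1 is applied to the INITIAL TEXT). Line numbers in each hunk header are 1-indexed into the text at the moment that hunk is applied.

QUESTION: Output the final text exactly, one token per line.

Hunk 1: at line 4 remove [whtk,cvg,qqyz] add [lbj,kghc] -> 12 lines: mswu uulpf kgsl dvei lbj kghc zhru osg yqfl kor niab twwjw
Hunk 2: at line 9 remove [kor] add [stn,wagdr] -> 13 lines: mswu uulpf kgsl dvei lbj kghc zhru osg yqfl stn wagdr niab twwjw
Hunk 3: at line 9 remove [stn,wagdr,niab] add [vfey] -> 11 lines: mswu uulpf kgsl dvei lbj kghc zhru osg yqfl vfey twwjw
Hunk 4: at line 4 remove [kghc,zhru,osg] add [xcixb,efxn,vuxb] -> 11 lines: mswu uulpf kgsl dvei lbj xcixb efxn vuxb yqfl vfey twwjw
Hunk 5: at line 1 remove [kgsl] add [szx] -> 11 lines: mswu uulpf szx dvei lbj xcixb efxn vuxb yqfl vfey twwjw
Hunk 6: at line 1 remove [szx,dvei,lbj] add [hasm] -> 9 lines: mswu uulpf hasm xcixb efxn vuxb yqfl vfey twwjw
Hunk 7: at line 5 remove [yqfl] add [rczzd,qevw,thegv] -> 11 lines: mswu uulpf hasm xcixb efxn vuxb rczzd qevw thegv vfey twwjw

Answer: mswu
uulpf
hasm
xcixb
efxn
vuxb
rczzd
qevw
thegv
vfey
twwjw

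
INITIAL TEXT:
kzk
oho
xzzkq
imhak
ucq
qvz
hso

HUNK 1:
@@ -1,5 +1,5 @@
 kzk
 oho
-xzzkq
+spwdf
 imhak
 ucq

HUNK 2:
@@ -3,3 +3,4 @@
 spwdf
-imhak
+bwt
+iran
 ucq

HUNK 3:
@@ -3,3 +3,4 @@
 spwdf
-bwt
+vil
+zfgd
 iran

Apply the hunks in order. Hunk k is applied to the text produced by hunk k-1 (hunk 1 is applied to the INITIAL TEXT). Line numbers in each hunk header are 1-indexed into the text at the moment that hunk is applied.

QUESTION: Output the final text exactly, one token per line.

Hunk 1: at line 1 remove [xzzkq] add [spwdf] -> 7 lines: kzk oho spwdf imhak ucq qvz hso
Hunk 2: at line 3 remove [imhak] add [bwt,iran] -> 8 lines: kzk oho spwdf bwt iran ucq qvz hso
Hunk 3: at line 3 remove [bwt] add [vil,zfgd] -> 9 lines: kzk oho spwdf vil zfgd iran ucq qvz hso

Answer: kzk
oho
spwdf
vil
zfgd
iran
ucq
qvz
hso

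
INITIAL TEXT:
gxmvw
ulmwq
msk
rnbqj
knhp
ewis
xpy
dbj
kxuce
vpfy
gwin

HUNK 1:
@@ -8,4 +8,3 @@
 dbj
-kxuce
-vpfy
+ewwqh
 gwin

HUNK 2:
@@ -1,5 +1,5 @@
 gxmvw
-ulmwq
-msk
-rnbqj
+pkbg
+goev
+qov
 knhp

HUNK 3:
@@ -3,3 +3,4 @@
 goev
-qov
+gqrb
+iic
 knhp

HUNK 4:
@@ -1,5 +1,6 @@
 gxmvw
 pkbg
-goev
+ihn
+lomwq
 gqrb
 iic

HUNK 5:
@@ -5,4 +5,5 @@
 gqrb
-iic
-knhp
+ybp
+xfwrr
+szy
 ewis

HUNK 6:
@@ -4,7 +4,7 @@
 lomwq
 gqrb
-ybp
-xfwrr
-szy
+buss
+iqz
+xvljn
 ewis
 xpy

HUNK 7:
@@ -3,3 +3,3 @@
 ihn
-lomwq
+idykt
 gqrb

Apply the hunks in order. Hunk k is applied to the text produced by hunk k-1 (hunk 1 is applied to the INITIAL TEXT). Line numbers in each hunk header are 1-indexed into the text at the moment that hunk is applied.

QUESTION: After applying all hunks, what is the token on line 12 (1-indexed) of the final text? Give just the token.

Hunk 1: at line 8 remove [kxuce,vpfy] add [ewwqh] -> 10 lines: gxmvw ulmwq msk rnbqj knhp ewis xpy dbj ewwqh gwin
Hunk 2: at line 1 remove [ulmwq,msk,rnbqj] add [pkbg,goev,qov] -> 10 lines: gxmvw pkbg goev qov knhp ewis xpy dbj ewwqh gwin
Hunk 3: at line 3 remove [qov] add [gqrb,iic] -> 11 lines: gxmvw pkbg goev gqrb iic knhp ewis xpy dbj ewwqh gwin
Hunk 4: at line 1 remove [goev] add [ihn,lomwq] -> 12 lines: gxmvw pkbg ihn lomwq gqrb iic knhp ewis xpy dbj ewwqh gwin
Hunk 5: at line 5 remove [iic,knhp] add [ybp,xfwrr,szy] -> 13 lines: gxmvw pkbg ihn lomwq gqrb ybp xfwrr szy ewis xpy dbj ewwqh gwin
Hunk 6: at line 4 remove [ybp,xfwrr,szy] add [buss,iqz,xvljn] -> 13 lines: gxmvw pkbg ihn lomwq gqrb buss iqz xvljn ewis xpy dbj ewwqh gwin
Hunk 7: at line 3 remove [lomwq] add [idykt] -> 13 lines: gxmvw pkbg ihn idykt gqrb buss iqz xvljn ewis xpy dbj ewwqh gwin
Final line 12: ewwqh

Answer: ewwqh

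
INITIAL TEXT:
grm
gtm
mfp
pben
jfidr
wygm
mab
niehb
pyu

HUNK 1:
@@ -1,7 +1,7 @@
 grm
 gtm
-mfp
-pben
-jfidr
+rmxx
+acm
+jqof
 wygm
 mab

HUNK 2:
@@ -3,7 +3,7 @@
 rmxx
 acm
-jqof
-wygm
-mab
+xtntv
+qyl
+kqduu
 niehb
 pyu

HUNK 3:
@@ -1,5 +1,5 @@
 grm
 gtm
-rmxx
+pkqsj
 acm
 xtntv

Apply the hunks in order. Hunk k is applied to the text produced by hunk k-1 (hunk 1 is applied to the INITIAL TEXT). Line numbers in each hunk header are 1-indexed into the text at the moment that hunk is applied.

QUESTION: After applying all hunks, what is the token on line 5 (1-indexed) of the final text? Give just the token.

Answer: xtntv

Derivation:
Hunk 1: at line 1 remove [mfp,pben,jfidr] add [rmxx,acm,jqof] -> 9 lines: grm gtm rmxx acm jqof wygm mab niehb pyu
Hunk 2: at line 3 remove [jqof,wygm,mab] add [xtntv,qyl,kqduu] -> 9 lines: grm gtm rmxx acm xtntv qyl kqduu niehb pyu
Hunk 3: at line 1 remove [rmxx] add [pkqsj] -> 9 lines: grm gtm pkqsj acm xtntv qyl kqduu niehb pyu
Final line 5: xtntv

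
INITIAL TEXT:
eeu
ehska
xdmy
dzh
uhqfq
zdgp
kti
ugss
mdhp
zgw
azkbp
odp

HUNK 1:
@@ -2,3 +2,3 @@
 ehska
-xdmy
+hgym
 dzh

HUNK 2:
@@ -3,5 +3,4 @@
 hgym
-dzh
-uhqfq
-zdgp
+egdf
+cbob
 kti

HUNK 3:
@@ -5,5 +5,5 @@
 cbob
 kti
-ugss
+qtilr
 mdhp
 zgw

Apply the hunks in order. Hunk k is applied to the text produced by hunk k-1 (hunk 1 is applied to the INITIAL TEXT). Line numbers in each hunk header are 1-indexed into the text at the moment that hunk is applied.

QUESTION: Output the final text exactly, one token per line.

Answer: eeu
ehska
hgym
egdf
cbob
kti
qtilr
mdhp
zgw
azkbp
odp

Derivation:
Hunk 1: at line 2 remove [xdmy] add [hgym] -> 12 lines: eeu ehska hgym dzh uhqfq zdgp kti ugss mdhp zgw azkbp odp
Hunk 2: at line 3 remove [dzh,uhqfq,zdgp] add [egdf,cbob] -> 11 lines: eeu ehska hgym egdf cbob kti ugss mdhp zgw azkbp odp
Hunk 3: at line 5 remove [ugss] add [qtilr] -> 11 lines: eeu ehska hgym egdf cbob kti qtilr mdhp zgw azkbp odp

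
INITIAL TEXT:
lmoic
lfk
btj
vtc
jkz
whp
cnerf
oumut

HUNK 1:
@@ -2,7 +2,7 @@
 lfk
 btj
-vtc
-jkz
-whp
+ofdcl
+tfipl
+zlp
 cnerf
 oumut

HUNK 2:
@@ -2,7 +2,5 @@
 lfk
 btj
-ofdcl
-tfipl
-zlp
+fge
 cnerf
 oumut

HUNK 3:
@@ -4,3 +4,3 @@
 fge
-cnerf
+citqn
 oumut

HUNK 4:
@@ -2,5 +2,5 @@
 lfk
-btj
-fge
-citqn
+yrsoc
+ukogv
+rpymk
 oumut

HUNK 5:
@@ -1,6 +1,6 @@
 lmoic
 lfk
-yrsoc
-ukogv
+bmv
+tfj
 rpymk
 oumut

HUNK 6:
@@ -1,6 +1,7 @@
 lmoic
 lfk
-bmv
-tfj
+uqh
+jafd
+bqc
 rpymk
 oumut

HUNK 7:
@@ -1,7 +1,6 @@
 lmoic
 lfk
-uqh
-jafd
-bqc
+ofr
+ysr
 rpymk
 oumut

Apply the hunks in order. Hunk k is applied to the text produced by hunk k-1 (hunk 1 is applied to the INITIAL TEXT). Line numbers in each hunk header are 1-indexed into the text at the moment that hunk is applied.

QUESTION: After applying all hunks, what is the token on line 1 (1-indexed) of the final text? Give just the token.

Hunk 1: at line 2 remove [vtc,jkz,whp] add [ofdcl,tfipl,zlp] -> 8 lines: lmoic lfk btj ofdcl tfipl zlp cnerf oumut
Hunk 2: at line 2 remove [ofdcl,tfipl,zlp] add [fge] -> 6 lines: lmoic lfk btj fge cnerf oumut
Hunk 3: at line 4 remove [cnerf] add [citqn] -> 6 lines: lmoic lfk btj fge citqn oumut
Hunk 4: at line 2 remove [btj,fge,citqn] add [yrsoc,ukogv,rpymk] -> 6 lines: lmoic lfk yrsoc ukogv rpymk oumut
Hunk 5: at line 1 remove [yrsoc,ukogv] add [bmv,tfj] -> 6 lines: lmoic lfk bmv tfj rpymk oumut
Hunk 6: at line 1 remove [bmv,tfj] add [uqh,jafd,bqc] -> 7 lines: lmoic lfk uqh jafd bqc rpymk oumut
Hunk 7: at line 1 remove [uqh,jafd,bqc] add [ofr,ysr] -> 6 lines: lmoic lfk ofr ysr rpymk oumut
Final line 1: lmoic

Answer: lmoic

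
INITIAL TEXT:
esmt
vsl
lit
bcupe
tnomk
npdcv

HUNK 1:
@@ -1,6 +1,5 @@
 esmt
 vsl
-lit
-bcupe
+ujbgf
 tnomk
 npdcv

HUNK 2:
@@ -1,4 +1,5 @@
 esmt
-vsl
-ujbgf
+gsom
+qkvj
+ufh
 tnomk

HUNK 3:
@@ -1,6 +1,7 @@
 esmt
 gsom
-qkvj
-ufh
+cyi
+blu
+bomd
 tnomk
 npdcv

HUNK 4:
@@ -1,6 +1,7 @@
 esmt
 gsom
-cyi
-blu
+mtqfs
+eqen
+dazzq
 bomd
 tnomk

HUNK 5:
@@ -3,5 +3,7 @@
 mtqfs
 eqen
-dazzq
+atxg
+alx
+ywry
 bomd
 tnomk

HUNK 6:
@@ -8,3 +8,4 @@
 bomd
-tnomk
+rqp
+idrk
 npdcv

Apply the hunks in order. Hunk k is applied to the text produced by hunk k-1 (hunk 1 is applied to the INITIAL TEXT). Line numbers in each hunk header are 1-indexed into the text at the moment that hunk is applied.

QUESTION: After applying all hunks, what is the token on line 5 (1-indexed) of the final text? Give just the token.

Hunk 1: at line 1 remove [lit,bcupe] add [ujbgf] -> 5 lines: esmt vsl ujbgf tnomk npdcv
Hunk 2: at line 1 remove [vsl,ujbgf] add [gsom,qkvj,ufh] -> 6 lines: esmt gsom qkvj ufh tnomk npdcv
Hunk 3: at line 1 remove [qkvj,ufh] add [cyi,blu,bomd] -> 7 lines: esmt gsom cyi blu bomd tnomk npdcv
Hunk 4: at line 1 remove [cyi,blu] add [mtqfs,eqen,dazzq] -> 8 lines: esmt gsom mtqfs eqen dazzq bomd tnomk npdcv
Hunk 5: at line 3 remove [dazzq] add [atxg,alx,ywry] -> 10 lines: esmt gsom mtqfs eqen atxg alx ywry bomd tnomk npdcv
Hunk 6: at line 8 remove [tnomk] add [rqp,idrk] -> 11 lines: esmt gsom mtqfs eqen atxg alx ywry bomd rqp idrk npdcv
Final line 5: atxg

Answer: atxg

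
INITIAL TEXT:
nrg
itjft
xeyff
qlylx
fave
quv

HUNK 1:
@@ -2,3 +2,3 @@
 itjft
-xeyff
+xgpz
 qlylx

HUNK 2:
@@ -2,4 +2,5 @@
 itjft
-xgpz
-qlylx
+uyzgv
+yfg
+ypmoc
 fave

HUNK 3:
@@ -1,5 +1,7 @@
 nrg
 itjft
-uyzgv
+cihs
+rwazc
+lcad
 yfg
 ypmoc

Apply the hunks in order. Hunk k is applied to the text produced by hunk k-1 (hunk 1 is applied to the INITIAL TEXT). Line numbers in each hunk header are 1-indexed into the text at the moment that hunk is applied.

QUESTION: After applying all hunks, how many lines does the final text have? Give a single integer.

Answer: 9

Derivation:
Hunk 1: at line 2 remove [xeyff] add [xgpz] -> 6 lines: nrg itjft xgpz qlylx fave quv
Hunk 2: at line 2 remove [xgpz,qlylx] add [uyzgv,yfg,ypmoc] -> 7 lines: nrg itjft uyzgv yfg ypmoc fave quv
Hunk 3: at line 1 remove [uyzgv] add [cihs,rwazc,lcad] -> 9 lines: nrg itjft cihs rwazc lcad yfg ypmoc fave quv
Final line count: 9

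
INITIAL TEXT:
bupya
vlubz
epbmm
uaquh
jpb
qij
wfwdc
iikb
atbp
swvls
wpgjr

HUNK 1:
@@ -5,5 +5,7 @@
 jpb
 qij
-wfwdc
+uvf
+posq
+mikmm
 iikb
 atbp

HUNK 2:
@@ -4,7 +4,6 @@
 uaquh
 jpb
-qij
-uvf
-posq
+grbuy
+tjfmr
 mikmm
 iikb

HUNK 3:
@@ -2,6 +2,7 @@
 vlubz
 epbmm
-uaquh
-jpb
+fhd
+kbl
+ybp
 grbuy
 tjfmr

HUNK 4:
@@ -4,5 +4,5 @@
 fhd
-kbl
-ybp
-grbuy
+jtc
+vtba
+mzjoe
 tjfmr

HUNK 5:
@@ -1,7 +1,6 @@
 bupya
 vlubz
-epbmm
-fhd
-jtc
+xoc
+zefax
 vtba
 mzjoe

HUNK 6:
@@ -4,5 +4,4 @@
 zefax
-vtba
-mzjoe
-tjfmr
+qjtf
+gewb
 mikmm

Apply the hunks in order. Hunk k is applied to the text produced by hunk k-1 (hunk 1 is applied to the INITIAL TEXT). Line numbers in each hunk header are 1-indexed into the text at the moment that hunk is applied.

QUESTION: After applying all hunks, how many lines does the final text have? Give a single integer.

Hunk 1: at line 5 remove [wfwdc] add [uvf,posq,mikmm] -> 13 lines: bupya vlubz epbmm uaquh jpb qij uvf posq mikmm iikb atbp swvls wpgjr
Hunk 2: at line 4 remove [qij,uvf,posq] add [grbuy,tjfmr] -> 12 lines: bupya vlubz epbmm uaquh jpb grbuy tjfmr mikmm iikb atbp swvls wpgjr
Hunk 3: at line 2 remove [uaquh,jpb] add [fhd,kbl,ybp] -> 13 lines: bupya vlubz epbmm fhd kbl ybp grbuy tjfmr mikmm iikb atbp swvls wpgjr
Hunk 4: at line 4 remove [kbl,ybp,grbuy] add [jtc,vtba,mzjoe] -> 13 lines: bupya vlubz epbmm fhd jtc vtba mzjoe tjfmr mikmm iikb atbp swvls wpgjr
Hunk 5: at line 1 remove [epbmm,fhd,jtc] add [xoc,zefax] -> 12 lines: bupya vlubz xoc zefax vtba mzjoe tjfmr mikmm iikb atbp swvls wpgjr
Hunk 6: at line 4 remove [vtba,mzjoe,tjfmr] add [qjtf,gewb] -> 11 lines: bupya vlubz xoc zefax qjtf gewb mikmm iikb atbp swvls wpgjr
Final line count: 11

Answer: 11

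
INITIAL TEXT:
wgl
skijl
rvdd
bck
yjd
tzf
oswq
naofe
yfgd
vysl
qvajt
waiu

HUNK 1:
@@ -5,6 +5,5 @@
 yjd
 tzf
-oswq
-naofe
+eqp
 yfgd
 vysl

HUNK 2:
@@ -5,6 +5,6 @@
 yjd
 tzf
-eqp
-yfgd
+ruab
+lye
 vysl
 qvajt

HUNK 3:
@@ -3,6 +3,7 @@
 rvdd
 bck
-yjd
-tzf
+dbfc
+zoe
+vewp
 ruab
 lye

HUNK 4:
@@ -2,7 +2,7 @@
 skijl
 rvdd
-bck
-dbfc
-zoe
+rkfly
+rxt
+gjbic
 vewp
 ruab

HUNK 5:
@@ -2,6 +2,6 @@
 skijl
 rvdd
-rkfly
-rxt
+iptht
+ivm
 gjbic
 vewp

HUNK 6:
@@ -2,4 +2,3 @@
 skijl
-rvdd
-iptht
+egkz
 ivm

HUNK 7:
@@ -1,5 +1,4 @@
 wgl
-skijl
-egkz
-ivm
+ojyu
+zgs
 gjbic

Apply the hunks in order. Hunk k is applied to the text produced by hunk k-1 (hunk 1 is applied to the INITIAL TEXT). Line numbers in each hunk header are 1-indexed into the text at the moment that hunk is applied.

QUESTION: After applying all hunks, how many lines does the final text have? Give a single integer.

Answer: 10

Derivation:
Hunk 1: at line 5 remove [oswq,naofe] add [eqp] -> 11 lines: wgl skijl rvdd bck yjd tzf eqp yfgd vysl qvajt waiu
Hunk 2: at line 5 remove [eqp,yfgd] add [ruab,lye] -> 11 lines: wgl skijl rvdd bck yjd tzf ruab lye vysl qvajt waiu
Hunk 3: at line 3 remove [yjd,tzf] add [dbfc,zoe,vewp] -> 12 lines: wgl skijl rvdd bck dbfc zoe vewp ruab lye vysl qvajt waiu
Hunk 4: at line 2 remove [bck,dbfc,zoe] add [rkfly,rxt,gjbic] -> 12 lines: wgl skijl rvdd rkfly rxt gjbic vewp ruab lye vysl qvajt waiu
Hunk 5: at line 2 remove [rkfly,rxt] add [iptht,ivm] -> 12 lines: wgl skijl rvdd iptht ivm gjbic vewp ruab lye vysl qvajt waiu
Hunk 6: at line 2 remove [rvdd,iptht] add [egkz] -> 11 lines: wgl skijl egkz ivm gjbic vewp ruab lye vysl qvajt waiu
Hunk 7: at line 1 remove [skijl,egkz,ivm] add [ojyu,zgs] -> 10 lines: wgl ojyu zgs gjbic vewp ruab lye vysl qvajt waiu
Final line count: 10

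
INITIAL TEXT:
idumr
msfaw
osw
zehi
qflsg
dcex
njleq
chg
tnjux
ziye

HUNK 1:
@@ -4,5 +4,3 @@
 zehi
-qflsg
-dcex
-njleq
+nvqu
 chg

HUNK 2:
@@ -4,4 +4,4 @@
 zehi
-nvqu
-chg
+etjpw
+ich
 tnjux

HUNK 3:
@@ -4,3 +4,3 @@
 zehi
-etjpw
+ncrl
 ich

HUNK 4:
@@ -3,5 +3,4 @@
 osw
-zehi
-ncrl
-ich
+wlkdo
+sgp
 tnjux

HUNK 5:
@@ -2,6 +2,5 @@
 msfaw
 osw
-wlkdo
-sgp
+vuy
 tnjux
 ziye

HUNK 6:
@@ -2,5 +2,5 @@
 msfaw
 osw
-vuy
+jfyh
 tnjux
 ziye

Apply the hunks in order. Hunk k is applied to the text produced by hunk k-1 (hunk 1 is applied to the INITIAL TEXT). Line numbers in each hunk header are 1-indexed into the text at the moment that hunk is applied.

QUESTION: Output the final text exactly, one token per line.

Hunk 1: at line 4 remove [qflsg,dcex,njleq] add [nvqu] -> 8 lines: idumr msfaw osw zehi nvqu chg tnjux ziye
Hunk 2: at line 4 remove [nvqu,chg] add [etjpw,ich] -> 8 lines: idumr msfaw osw zehi etjpw ich tnjux ziye
Hunk 3: at line 4 remove [etjpw] add [ncrl] -> 8 lines: idumr msfaw osw zehi ncrl ich tnjux ziye
Hunk 4: at line 3 remove [zehi,ncrl,ich] add [wlkdo,sgp] -> 7 lines: idumr msfaw osw wlkdo sgp tnjux ziye
Hunk 5: at line 2 remove [wlkdo,sgp] add [vuy] -> 6 lines: idumr msfaw osw vuy tnjux ziye
Hunk 6: at line 2 remove [vuy] add [jfyh] -> 6 lines: idumr msfaw osw jfyh tnjux ziye

Answer: idumr
msfaw
osw
jfyh
tnjux
ziye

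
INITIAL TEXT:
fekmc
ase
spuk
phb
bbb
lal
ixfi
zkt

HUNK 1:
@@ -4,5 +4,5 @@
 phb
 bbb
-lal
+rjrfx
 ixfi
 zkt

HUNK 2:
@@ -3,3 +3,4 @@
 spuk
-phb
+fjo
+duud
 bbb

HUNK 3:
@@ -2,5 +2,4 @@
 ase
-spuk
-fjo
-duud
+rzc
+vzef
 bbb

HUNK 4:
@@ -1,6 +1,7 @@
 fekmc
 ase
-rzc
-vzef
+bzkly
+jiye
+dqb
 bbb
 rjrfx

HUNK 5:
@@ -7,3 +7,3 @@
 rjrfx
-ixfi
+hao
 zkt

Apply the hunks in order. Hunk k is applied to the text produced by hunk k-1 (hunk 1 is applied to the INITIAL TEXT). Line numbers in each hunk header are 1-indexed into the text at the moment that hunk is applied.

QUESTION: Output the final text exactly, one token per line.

Answer: fekmc
ase
bzkly
jiye
dqb
bbb
rjrfx
hao
zkt

Derivation:
Hunk 1: at line 4 remove [lal] add [rjrfx] -> 8 lines: fekmc ase spuk phb bbb rjrfx ixfi zkt
Hunk 2: at line 3 remove [phb] add [fjo,duud] -> 9 lines: fekmc ase spuk fjo duud bbb rjrfx ixfi zkt
Hunk 3: at line 2 remove [spuk,fjo,duud] add [rzc,vzef] -> 8 lines: fekmc ase rzc vzef bbb rjrfx ixfi zkt
Hunk 4: at line 1 remove [rzc,vzef] add [bzkly,jiye,dqb] -> 9 lines: fekmc ase bzkly jiye dqb bbb rjrfx ixfi zkt
Hunk 5: at line 7 remove [ixfi] add [hao] -> 9 lines: fekmc ase bzkly jiye dqb bbb rjrfx hao zkt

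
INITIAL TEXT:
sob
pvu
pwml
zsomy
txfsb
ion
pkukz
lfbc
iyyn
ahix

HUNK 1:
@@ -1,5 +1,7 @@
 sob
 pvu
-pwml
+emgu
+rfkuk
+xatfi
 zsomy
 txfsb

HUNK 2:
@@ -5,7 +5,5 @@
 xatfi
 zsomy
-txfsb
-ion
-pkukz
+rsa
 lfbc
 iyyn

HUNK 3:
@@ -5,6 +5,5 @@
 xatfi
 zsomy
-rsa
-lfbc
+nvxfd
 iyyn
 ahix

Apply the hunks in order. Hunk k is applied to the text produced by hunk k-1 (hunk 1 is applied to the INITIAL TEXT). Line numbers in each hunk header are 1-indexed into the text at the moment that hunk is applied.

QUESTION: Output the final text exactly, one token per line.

Hunk 1: at line 1 remove [pwml] add [emgu,rfkuk,xatfi] -> 12 lines: sob pvu emgu rfkuk xatfi zsomy txfsb ion pkukz lfbc iyyn ahix
Hunk 2: at line 5 remove [txfsb,ion,pkukz] add [rsa] -> 10 lines: sob pvu emgu rfkuk xatfi zsomy rsa lfbc iyyn ahix
Hunk 3: at line 5 remove [rsa,lfbc] add [nvxfd] -> 9 lines: sob pvu emgu rfkuk xatfi zsomy nvxfd iyyn ahix

Answer: sob
pvu
emgu
rfkuk
xatfi
zsomy
nvxfd
iyyn
ahix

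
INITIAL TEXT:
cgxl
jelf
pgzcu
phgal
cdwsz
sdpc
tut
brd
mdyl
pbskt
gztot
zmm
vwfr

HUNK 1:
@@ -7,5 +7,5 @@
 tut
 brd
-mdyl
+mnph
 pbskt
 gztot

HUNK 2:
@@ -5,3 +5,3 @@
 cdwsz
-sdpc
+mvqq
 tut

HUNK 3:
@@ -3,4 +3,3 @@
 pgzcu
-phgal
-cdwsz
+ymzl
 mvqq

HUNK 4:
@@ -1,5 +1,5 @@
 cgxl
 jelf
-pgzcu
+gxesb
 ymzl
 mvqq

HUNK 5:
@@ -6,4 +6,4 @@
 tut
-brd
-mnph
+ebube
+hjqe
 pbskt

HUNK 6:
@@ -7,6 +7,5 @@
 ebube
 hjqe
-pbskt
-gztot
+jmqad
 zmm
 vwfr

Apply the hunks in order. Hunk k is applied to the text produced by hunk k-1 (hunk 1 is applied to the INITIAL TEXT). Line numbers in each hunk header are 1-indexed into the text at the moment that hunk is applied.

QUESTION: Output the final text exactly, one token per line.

Hunk 1: at line 7 remove [mdyl] add [mnph] -> 13 lines: cgxl jelf pgzcu phgal cdwsz sdpc tut brd mnph pbskt gztot zmm vwfr
Hunk 2: at line 5 remove [sdpc] add [mvqq] -> 13 lines: cgxl jelf pgzcu phgal cdwsz mvqq tut brd mnph pbskt gztot zmm vwfr
Hunk 3: at line 3 remove [phgal,cdwsz] add [ymzl] -> 12 lines: cgxl jelf pgzcu ymzl mvqq tut brd mnph pbskt gztot zmm vwfr
Hunk 4: at line 1 remove [pgzcu] add [gxesb] -> 12 lines: cgxl jelf gxesb ymzl mvqq tut brd mnph pbskt gztot zmm vwfr
Hunk 5: at line 6 remove [brd,mnph] add [ebube,hjqe] -> 12 lines: cgxl jelf gxesb ymzl mvqq tut ebube hjqe pbskt gztot zmm vwfr
Hunk 6: at line 7 remove [pbskt,gztot] add [jmqad] -> 11 lines: cgxl jelf gxesb ymzl mvqq tut ebube hjqe jmqad zmm vwfr

Answer: cgxl
jelf
gxesb
ymzl
mvqq
tut
ebube
hjqe
jmqad
zmm
vwfr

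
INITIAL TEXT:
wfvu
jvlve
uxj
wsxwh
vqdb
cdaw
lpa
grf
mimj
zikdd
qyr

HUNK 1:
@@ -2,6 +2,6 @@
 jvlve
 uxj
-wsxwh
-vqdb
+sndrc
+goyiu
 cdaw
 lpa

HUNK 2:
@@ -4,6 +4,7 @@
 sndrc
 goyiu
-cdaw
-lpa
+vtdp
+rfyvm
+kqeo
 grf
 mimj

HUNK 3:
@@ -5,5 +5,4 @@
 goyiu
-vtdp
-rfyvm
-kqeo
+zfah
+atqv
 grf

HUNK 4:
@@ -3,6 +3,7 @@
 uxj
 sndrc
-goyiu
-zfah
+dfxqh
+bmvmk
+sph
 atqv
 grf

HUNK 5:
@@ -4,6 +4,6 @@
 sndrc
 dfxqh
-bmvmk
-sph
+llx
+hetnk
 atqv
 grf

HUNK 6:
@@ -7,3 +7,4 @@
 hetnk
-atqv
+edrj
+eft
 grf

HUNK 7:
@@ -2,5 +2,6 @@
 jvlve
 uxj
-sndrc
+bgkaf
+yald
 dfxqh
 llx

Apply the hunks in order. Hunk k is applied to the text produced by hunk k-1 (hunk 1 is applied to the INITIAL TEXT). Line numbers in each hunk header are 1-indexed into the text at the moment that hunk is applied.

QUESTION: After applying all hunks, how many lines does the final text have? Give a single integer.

Hunk 1: at line 2 remove [wsxwh,vqdb] add [sndrc,goyiu] -> 11 lines: wfvu jvlve uxj sndrc goyiu cdaw lpa grf mimj zikdd qyr
Hunk 2: at line 4 remove [cdaw,lpa] add [vtdp,rfyvm,kqeo] -> 12 lines: wfvu jvlve uxj sndrc goyiu vtdp rfyvm kqeo grf mimj zikdd qyr
Hunk 3: at line 5 remove [vtdp,rfyvm,kqeo] add [zfah,atqv] -> 11 lines: wfvu jvlve uxj sndrc goyiu zfah atqv grf mimj zikdd qyr
Hunk 4: at line 3 remove [goyiu,zfah] add [dfxqh,bmvmk,sph] -> 12 lines: wfvu jvlve uxj sndrc dfxqh bmvmk sph atqv grf mimj zikdd qyr
Hunk 5: at line 4 remove [bmvmk,sph] add [llx,hetnk] -> 12 lines: wfvu jvlve uxj sndrc dfxqh llx hetnk atqv grf mimj zikdd qyr
Hunk 6: at line 7 remove [atqv] add [edrj,eft] -> 13 lines: wfvu jvlve uxj sndrc dfxqh llx hetnk edrj eft grf mimj zikdd qyr
Hunk 7: at line 2 remove [sndrc] add [bgkaf,yald] -> 14 lines: wfvu jvlve uxj bgkaf yald dfxqh llx hetnk edrj eft grf mimj zikdd qyr
Final line count: 14

Answer: 14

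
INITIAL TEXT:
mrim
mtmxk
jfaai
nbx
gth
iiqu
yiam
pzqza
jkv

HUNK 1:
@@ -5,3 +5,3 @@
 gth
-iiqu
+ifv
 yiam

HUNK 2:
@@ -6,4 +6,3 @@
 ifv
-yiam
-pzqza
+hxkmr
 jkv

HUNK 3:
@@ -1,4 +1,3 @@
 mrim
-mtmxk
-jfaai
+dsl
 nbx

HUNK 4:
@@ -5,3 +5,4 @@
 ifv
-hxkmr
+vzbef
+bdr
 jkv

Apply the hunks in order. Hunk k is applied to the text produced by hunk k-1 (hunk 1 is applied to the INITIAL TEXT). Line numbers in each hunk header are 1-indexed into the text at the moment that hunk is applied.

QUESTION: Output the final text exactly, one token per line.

Hunk 1: at line 5 remove [iiqu] add [ifv] -> 9 lines: mrim mtmxk jfaai nbx gth ifv yiam pzqza jkv
Hunk 2: at line 6 remove [yiam,pzqza] add [hxkmr] -> 8 lines: mrim mtmxk jfaai nbx gth ifv hxkmr jkv
Hunk 3: at line 1 remove [mtmxk,jfaai] add [dsl] -> 7 lines: mrim dsl nbx gth ifv hxkmr jkv
Hunk 4: at line 5 remove [hxkmr] add [vzbef,bdr] -> 8 lines: mrim dsl nbx gth ifv vzbef bdr jkv

Answer: mrim
dsl
nbx
gth
ifv
vzbef
bdr
jkv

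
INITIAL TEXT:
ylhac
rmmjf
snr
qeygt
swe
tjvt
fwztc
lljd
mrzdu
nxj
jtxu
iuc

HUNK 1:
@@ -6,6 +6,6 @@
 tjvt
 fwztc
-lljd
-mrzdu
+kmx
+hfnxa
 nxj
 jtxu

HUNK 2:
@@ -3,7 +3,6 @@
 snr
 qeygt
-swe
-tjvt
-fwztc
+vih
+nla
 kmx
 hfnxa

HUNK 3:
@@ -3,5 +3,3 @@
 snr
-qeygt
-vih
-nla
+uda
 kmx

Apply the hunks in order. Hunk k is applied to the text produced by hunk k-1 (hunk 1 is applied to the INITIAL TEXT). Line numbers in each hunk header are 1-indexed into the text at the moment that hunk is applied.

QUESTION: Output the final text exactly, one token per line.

Hunk 1: at line 6 remove [lljd,mrzdu] add [kmx,hfnxa] -> 12 lines: ylhac rmmjf snr qeygt swe tjvt fwztc kmx hfnxa nxj jtxu iuc
Hunk 2: at line 3 remove [swe,tjvt,fwztc] add [vih,nla] -> 11 lines: ylhac rmmjf snr qeygt vih nla kmx hfnxa nxj jtxu iuc
Hunk 3: at line 3 remove [qeygt,vih,nla] add [uda] -> 9 lines: ylhac rmmjf snr uda kmx hfnxa nxj jtxu iuc

Answer: ylhac
rmmjf
snr
uda
kmx
hfnxa
nxj
jtxu
iuc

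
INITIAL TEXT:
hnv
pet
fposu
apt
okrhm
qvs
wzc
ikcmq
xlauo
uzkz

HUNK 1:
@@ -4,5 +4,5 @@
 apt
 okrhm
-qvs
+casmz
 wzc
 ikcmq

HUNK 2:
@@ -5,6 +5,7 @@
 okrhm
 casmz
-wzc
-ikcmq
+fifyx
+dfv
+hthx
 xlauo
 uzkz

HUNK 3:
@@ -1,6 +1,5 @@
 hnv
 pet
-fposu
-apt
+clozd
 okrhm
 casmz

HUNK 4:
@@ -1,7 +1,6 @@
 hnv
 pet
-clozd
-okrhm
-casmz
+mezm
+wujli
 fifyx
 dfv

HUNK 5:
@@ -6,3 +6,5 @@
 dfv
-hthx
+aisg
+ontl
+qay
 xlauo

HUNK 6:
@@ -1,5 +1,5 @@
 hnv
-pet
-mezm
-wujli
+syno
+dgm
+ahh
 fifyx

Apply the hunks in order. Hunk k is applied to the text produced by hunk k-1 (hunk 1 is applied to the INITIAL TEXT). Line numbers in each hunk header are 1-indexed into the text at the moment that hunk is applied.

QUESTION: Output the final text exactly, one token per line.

Answer: hnv
syno
dgm
ahh
fifyx
dfv
aisg
ontl
qay
xlauo
uzkz

Derivation:
Hunk 1: at line 4 remove [qvs] add [casmz] -> 10 lines: hnv pet fposu apt okrhm casmz wzc ikcmq xlauo uzkz
Hunk 2: at line 5 remove [wzc,ikcmq] add [fifyx,dfv,hthx] -> 11 lines: hnv pet fposu apt okrhm casmz fifyx dfv hthx xlauo uzkz
Hunk 3: at line 1 remove [fposu,apt] add [clozd] -> 10 lines: hnv pet clozd okrhm casmz fifyx dfv hthx xlauo uzkz
Hunk 4: at line 1 remove [clozd,okrhm,casmz] add [mezm,wujli] -> 9 lines: hnv pet mezm wujli fifyx dfv hthx xlauo uzkz
Hunk 5: at line 6 remove [hthx] add [aisg,ontl,qay] -> 11 lines: hnv pet mezm wujli fifyx dfv aisg ontl qay xlauo uzkz
Hunk 6: at line 1 remove [pet,mezm,wujli] add [syno,dgm,ahh] -> 11 lines: hnv syno dgm ahh fifyx dfv aisg ontl qay xlauo uzkz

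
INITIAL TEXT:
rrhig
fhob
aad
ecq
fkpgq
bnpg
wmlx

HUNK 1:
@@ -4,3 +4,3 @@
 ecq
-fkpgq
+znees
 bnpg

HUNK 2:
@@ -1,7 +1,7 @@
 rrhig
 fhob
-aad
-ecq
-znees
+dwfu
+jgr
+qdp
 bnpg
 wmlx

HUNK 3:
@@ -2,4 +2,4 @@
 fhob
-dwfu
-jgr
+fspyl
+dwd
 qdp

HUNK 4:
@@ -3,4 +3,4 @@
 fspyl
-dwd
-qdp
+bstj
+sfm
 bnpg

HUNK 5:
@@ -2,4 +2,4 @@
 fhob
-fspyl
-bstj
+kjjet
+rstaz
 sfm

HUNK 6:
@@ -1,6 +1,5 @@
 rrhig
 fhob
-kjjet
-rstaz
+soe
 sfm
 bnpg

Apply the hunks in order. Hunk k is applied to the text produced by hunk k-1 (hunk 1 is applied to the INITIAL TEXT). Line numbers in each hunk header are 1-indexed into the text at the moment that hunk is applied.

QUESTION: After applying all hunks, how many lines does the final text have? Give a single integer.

Hunk 1: at line 4 remove [fkpgq] add [znees] -> 7 lines: rrhig fhob aad ecq znees bnpg wmlx
Hunk 2: at line 1 remove [aad,ecq,znees] add [dwfu,jgr,qdp] -> 7 lines: rrhig fhob dwfu jgr qdp bnpg wmlx
Hunk 3: at line 2 remove [dwfu,jgr] add [fspyl,dwd] -> 7 lines: rrhig fhob fspyl dwd qdp bnpg wmlx
Hunk 4: at line 3 remove [dwd,qdp] add [bstj,sfm] -> 7 lines: rrhig fhob fspyl bstj sfm bnpg wmlx
Hunk 5: at line 2 remove [fspyl,bstj] add [kjjet,rstaz] -> 7 lines: rrhig fhob kjjet rstaz sfm bnpg wmlx
Hunk 6: at line 1 remove [kjjet,rstaz] add [soe] -> 6 lines: rrhig fhob soe sfm bnpg wmlx
Final line count: 6

Answer: 6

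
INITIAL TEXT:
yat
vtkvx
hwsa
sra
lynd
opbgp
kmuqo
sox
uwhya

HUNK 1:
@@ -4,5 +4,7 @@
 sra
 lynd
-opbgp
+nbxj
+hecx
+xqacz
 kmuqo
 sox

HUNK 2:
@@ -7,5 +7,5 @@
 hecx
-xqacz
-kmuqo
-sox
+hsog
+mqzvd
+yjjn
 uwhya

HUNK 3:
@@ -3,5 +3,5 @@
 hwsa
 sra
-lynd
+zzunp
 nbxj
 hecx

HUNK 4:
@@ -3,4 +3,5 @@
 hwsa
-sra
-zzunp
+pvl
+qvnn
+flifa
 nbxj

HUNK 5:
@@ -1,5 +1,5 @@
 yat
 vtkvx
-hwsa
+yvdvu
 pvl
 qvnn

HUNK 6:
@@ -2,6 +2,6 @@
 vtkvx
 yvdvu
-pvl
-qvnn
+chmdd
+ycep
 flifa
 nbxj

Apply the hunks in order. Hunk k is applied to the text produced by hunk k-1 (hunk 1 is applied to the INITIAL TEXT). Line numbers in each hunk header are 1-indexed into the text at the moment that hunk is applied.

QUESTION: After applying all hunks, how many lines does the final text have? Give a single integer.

Answer: 12

Derivation:
Hunk 1: at line 4 remove [opbgp] add [nbxj,hecx,xqacz] -> 11 lines: yat vtkvx hwsa sra lynd nbxj hecx xqacz kmuqo sox uwhya
Hunk 2: at line 7 remove [xqacz,kmuqo,sox] add [hsog,mqzvd,yjjn] -> 11 lines: yat vtkvx hwsa sra lynd nbxj hecx hsog mqzvd yjjn uwhya
Hunk 3: at line 3 remove [lynd] add [zzunp] -> 11 lines: yat vtkvx hwsa sra zzunp nbxj hecx hsog mqzvd yjjn uwhya
Hunk 4: at line 3 remove [sra,zzunp] add [pvl,qvnn,flifa] -> 12 lines: yat vtkvx hwsa pvl qvnn flifa nbxj hecx hsog mqzvd yjjn uwhya
Hunk 5: at line 1 remove [hwsa] add [yvdvu] -> 12 lines: yat vtkvx yvdvu pvl qvnn flifa nbxj hecx hsog mqzvd yjjn uwhya
Hunk 6: at line 2 remove [pvl,qvnn] add [chmdd,ycep] -> 12 lines: yat vtkvx yvdvu chmdd ycep flifa nbxj hecx hsog mqzvd yjjn uwhya
Final line count: 12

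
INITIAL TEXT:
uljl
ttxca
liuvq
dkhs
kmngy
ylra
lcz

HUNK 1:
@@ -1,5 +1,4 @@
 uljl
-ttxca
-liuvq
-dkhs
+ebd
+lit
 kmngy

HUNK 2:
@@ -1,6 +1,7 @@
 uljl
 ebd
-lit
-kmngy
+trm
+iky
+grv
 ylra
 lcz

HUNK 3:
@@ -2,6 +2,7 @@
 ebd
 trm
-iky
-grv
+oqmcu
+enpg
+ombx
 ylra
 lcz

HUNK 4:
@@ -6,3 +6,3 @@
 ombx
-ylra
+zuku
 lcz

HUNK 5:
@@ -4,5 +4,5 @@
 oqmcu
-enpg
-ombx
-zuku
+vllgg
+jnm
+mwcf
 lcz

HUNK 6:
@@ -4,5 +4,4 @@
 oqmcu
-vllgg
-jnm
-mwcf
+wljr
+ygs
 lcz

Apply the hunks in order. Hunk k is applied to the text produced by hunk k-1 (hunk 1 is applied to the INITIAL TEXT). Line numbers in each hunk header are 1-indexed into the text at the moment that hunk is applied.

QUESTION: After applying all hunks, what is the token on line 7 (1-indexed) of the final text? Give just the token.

Answer: lcz

Derivation:
Hunk 1: at line 1 remove [ttxca,liuvq,dkhs] add [ebd,lit] -> 6 lines: uljl ebd lit kmngy ylra lcz
Hunk 2: at line 1 remove [lit,kmngy] add [trm,iky,grv] -> 7 lines: uljl ebd trm iky grv ylra lcz
Hunk 3: at line 2 remove [iky,grv] add [oqmcu,enpg,ombx] -> 8 lines: uljl ebd trm oqmcu enpg ombx ylra lcz
Hunk 4: at line 6 remove [ylra] add [zuku] -> 8 lines: uljl ebd trm oqmcu enpg ombx zuku lcz
Hunk 5: at line 4 remove [enpg,ombx,zuku] add [vllgg,jnm,mwcf] -> 8 lines: uljl ebd trm oqmcu vllgg jnm mwcf lcz
Hunk 6: at line 4 remove [vllgg,jnm,mwcf] add [wljr,ygs] -> 7 lines: uljl ebd trm oqmcu wljr ygs lcz
Final line 7: lcz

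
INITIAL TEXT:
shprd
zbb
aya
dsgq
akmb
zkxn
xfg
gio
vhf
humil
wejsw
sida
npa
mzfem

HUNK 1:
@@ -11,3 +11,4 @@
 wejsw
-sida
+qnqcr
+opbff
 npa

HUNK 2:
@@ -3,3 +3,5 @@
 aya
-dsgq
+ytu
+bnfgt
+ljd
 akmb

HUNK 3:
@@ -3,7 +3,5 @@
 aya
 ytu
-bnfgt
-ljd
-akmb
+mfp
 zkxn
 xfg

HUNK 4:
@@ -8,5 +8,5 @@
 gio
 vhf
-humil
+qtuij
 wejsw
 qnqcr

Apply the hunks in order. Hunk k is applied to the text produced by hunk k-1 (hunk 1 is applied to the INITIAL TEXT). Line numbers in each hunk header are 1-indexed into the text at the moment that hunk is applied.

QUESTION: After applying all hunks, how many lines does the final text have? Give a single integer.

Answer: 15

Derivation:
Hunk 1: at line 11 remove [sida] add [qnqcr,opbff] -> 15 lines: shprd zbb aya dsgq akmb zkxn xfg gio vhf humil wejsw qnqcr opbff npa mzfem
Hunk 2: at line 3 remove [dsgq] add [ytu,bnfgt,ljd] -> 17 lines: shprd zbb aya ytu bnfgt ljd akmb zkxn xfg gio vhf humil wejsw qnqcr opbff npa mzfem
Hunk 3: at line 3 remove [bnfgt,ljd,akmb] add [mfp] -> 15 lines: shprd zbb aya ytu mfp zkxn xfg gio vhf humil wejsw qnqcr opbff npa mzfem
Hunk 4: at line 8 remove [humil] add [qtuij] -> 15 lines: shprd zbb aya ytu mfp zkxn xfg gio vhf qtuij wejsw qnqcr opbff npa mzfem
Final line count: 15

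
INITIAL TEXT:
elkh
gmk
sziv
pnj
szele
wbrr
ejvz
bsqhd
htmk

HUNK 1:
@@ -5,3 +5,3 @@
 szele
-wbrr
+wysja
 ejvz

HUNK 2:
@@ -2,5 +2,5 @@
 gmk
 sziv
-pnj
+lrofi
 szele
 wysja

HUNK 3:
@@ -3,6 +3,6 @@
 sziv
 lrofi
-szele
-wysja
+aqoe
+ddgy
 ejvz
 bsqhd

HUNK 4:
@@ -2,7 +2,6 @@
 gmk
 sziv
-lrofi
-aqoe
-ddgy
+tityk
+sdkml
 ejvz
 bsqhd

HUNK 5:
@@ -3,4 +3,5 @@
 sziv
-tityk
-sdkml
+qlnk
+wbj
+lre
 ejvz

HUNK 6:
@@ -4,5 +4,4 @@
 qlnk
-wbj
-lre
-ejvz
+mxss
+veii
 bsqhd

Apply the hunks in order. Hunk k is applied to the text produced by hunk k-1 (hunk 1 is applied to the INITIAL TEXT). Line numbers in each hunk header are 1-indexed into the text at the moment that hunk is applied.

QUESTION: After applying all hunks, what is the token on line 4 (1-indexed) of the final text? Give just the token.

Hunk 1: at line 5 remove [wbrr] add [wysja] -> 9 lines: elkh gmk sziv pnj szele wysja ejvz bsqhd htmk
Hunk 2: at line 2 remove [pnj] add [lrofi] -> 9 lines: elkh gmk sziv lrofi szele wysja ejvz bsqhd htmk
Hunk 3: at line 3 remove [szele,wysja] add [aqoe,ddgy] -> 9 lines: elkh gmk sziv lrofi aqoe ddgy ejvz bsqhd htmk
Hunk 4: at line 2 remove [lrofi,aqoe,ddgy] add [tityk,sdkml] -> 8 lines: elkh gmk sziv tityk sdkml ejvz bsqhd htmk
Hunk 5: at line 3 remove [tityk,sdkml] add [qlnk,wbj,lre] -> 9 lines: elkh gmk sziv qlnk wbj lre ejvz bsqhd htmk
Hunk 6: at line 4 remove [wbj,lre,ejvz] add [mxss,veii] -> 8 lines: elkh gmk sziv qlnk mxss veii bsqhd htmk
Final line 4: qlnk

Answer: qlnk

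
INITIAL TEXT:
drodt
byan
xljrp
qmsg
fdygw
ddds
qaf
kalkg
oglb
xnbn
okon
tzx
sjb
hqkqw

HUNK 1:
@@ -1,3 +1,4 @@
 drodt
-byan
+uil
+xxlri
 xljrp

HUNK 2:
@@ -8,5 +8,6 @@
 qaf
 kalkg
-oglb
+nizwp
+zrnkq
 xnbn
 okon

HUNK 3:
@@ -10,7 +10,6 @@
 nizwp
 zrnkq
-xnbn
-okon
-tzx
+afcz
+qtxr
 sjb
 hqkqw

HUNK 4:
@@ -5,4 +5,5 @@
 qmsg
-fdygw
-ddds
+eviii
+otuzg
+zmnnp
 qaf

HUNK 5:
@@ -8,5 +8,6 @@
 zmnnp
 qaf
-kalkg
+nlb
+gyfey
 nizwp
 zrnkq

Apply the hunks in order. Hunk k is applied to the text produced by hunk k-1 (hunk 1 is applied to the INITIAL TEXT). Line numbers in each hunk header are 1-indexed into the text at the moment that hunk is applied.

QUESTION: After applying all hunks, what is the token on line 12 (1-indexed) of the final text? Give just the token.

Hunk 1: at line 1 remove [byan] add [uil,xxlri] -> 15 lines: drodt uil xxlri xljrp qmsg fdygw ddds qaf kalkg oglb xnbn okon tzx sjb hqkqw
Hunk 2: at line 8 remove [oglb] add [nizwp,zrnkq] -> 16 lines: drodt uil xxlri xljrp qmsg fdygw ddds qaf kalkg nizwp zrnkq xnbn okon tzx sjb hqkqw
Hunk 3: at line 10 remove [xnbn,okon,tzx] add [afcz,qtxr] -> 15 lines: drodt uil xxlri xljrp qmsg fdygw ddds qaf kalkg nizwp zrnkq afcz qtxr sjb hqkqw
Hunk 4: at line 5 remove [fdygw,ddds] add [eviii,otuzg,zmnnp] -> 16 lines: drodt uil xxlri xljrp qmsg eviii otuzg zmnnp qaf kalkg nizwp zrnkq afcz qtxr sjb hqkqw
Hunk 5: at line 8 remove [kalkg] add [nlb,gyfey] -> 17 lines: drodt uil xxlri xljrp qmsg eviii otuzg zmnnp qaf nlb gyfey nizwp zrnkq afcz qtxr sjb hqkqw
Final line 12: nizwp

Answer: nizwp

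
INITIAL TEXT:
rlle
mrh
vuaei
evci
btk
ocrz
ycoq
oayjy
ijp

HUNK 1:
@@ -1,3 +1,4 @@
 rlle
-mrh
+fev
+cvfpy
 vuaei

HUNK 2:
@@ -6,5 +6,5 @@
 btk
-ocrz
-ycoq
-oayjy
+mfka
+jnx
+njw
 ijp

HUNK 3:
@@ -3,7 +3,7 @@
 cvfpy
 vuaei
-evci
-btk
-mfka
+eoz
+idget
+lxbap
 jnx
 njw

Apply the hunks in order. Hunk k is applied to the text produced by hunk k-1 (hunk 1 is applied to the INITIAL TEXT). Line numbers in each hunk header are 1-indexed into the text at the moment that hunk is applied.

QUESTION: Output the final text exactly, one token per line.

Answer: rlle
fev
cvfpy
vuaei
eoz
idget
lxbap
jnx
njw
ijp

Derivation:
Hunk 1: at line 1 remove [mrh] add [fev,cvfpy] -> 10 lines: rlle fev cvfpy vuaei evci btk ocrz ycoq oayjy ijp
Hunk 2: at line 6 remove [ocrz,ycoq,oayjy] add [mfka,jnx,njw] -> 10 lines: rlle fev cvfpy vuaei evci btk mfka jnx njw ijp
Hunk 3: at line 3 remove [evci,btk,mfka] add [eoz,idget,lxbap] -> 10 lines: rlle fev cvfpy vuaei eoz idget lxbap jnx njw ijp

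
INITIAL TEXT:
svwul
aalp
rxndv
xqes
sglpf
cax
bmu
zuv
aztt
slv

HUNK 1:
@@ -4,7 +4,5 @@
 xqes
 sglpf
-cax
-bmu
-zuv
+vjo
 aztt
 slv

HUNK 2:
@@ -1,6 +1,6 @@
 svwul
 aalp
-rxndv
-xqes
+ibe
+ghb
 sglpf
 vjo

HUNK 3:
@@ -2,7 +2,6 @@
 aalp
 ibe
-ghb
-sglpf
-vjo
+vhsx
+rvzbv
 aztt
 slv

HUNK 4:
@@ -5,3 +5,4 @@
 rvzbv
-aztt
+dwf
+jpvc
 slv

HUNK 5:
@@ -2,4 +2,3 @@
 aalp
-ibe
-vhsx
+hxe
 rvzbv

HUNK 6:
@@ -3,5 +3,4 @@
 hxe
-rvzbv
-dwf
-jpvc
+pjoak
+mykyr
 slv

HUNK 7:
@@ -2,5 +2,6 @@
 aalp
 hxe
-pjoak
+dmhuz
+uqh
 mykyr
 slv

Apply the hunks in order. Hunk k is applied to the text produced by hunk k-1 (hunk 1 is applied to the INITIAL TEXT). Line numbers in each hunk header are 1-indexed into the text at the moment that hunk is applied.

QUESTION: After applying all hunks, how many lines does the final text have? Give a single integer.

Answer: 7

Derivation:
Hunk 1: at line 4 remove [cax,bmu,zuv] add [vjo] -> 8 lines: svwul aalp rxndv xqes sglpf vjo aztt slv
Hunk 2: at line 1 remove [rxndv,xqes] add [ibe,ghb] -> 8 lines: svwul aalp ibe ghb sglpf vjo aztt slv
Hunk 3: at line 2 remove [ghb,sglpf,vjo] add [vhsx,rvzbv] -> 7 lines: svwul aalp ibe vhsx rvzbv aztt slv
Hunk 4: at line 5 remove [aztt] add [dwf,jpvc] -> 8 lines: svwul aalp ibe vhsx rvzbv dwf jpvc slv
Hunk 5: at line 2 remove [ibe,vhsx] add [hxe] -> 7 lines: svwul aalp hxe rvzbv dwf jpvc slv
Hunk 6: at line 3 remove [rvzbv,dwf,jpvc] add [pjoak,mykyr] -> 6 lines: svwul aalp hxe pjoak mykyr slv
Hunk 7: at line 2 remove [pjoak] add [dmhuz,uqh] -> 7 lines: svwul aalp hxe dmhuz uqh mykyr slv
Final line count: 7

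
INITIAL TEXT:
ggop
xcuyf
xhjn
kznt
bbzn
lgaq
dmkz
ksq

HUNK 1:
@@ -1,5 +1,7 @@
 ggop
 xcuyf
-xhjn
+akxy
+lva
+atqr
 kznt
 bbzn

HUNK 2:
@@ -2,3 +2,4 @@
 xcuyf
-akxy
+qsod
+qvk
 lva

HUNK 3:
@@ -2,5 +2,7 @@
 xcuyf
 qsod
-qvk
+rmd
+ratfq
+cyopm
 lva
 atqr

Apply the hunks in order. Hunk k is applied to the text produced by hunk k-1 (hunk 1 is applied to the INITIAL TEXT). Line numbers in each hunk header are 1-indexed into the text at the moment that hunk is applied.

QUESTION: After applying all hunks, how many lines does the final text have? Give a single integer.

Answer: 13

Derivation:
Hunk 1: at line 1 remove [xhjn] add [akxy,lva,atqr] -> 10 lines: ggop xcuyf akxy lva atqr kznt bbzn lgaq dmkz ksq
Hunk 2: at line 2 remove [akxy] add [qsod,qvk] -> 11 lines: ggop xcuyf qsod qvk lva atqr kznt bbzn lgaq dmkz ksq
Hunk 3: at line 2 remove [qvk] add [rmd,ratfq,cyopm] -> 13 lines: ggop xcuyf qsod rmd ratfq cyopm lva atqr kznt bbzn lgaq dmkz ksq
Final line count: 13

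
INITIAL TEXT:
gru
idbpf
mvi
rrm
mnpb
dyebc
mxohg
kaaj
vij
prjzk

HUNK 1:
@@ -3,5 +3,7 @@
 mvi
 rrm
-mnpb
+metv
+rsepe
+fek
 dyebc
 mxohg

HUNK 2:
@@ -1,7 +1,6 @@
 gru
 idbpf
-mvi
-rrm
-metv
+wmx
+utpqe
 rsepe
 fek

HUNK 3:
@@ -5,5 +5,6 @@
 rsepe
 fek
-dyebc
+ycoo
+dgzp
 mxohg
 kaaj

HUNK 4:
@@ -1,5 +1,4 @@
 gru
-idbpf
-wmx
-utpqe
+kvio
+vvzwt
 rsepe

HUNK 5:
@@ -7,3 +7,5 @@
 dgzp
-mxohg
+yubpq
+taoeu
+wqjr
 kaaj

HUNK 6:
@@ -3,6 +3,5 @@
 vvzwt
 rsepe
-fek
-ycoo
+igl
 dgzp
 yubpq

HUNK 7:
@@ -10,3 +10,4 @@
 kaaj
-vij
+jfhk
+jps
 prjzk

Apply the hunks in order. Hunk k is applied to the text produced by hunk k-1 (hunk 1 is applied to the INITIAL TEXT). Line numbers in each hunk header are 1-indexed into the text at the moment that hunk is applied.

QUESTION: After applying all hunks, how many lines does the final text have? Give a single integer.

Hunk 1: at line 3 remove [mnpb] add [metv,rsepe,fek] -> 12 lines: gru idbpf mvi rrm metv rsepe fek dyebc mxohg kaaj vij prjzk
Hunk 2: at line 1 remove [mvi,rrm,metv] add [wmx,utpqe] -> 11 lines: gru idbpf wmx utpqe rsepe fek dyebc mxohg kaaj vij prjzk
Hunk 3: at line 5 remove [dyebc] add [ycoo,dgzp] -> 12 lines: gru idbpf wmx utpqe rsepe fek ycoo dgzp mxohg kaaj vij prjzk
Hunk 4: at line 1 remove [idbpf,wmx,utpqe] add [kvio,vvzwt] -> 11 lines: gru kvio vvzwt rsepe fek ycoo dgzp mxohg kaaj vij prjzk
Hunk 5: at line 7 remove [mxohg] add [yubpq,taoeu,wqjr] -> 13 lines: gru kvio vvzwt rsepe fek ycoo dgzp yubpq taoeu wqjr kaaj vij prjzk
Hunk 6: at line 3 remove [fek,ycoo] add [igl] -> 12 lines: gru kvio vvzwt rsepe igl dgzp yubpq taoeu wqjr kaaj vij prjzk
Hunk 7: at line 10 remove [vij] add [jfhk,jps] -> 13 lines: gru kvio vvzwt rsepe igl dgzp yubpq taoeu wqjr kaaj jfhk jps prjzk
Final line count: 13

Answer: 13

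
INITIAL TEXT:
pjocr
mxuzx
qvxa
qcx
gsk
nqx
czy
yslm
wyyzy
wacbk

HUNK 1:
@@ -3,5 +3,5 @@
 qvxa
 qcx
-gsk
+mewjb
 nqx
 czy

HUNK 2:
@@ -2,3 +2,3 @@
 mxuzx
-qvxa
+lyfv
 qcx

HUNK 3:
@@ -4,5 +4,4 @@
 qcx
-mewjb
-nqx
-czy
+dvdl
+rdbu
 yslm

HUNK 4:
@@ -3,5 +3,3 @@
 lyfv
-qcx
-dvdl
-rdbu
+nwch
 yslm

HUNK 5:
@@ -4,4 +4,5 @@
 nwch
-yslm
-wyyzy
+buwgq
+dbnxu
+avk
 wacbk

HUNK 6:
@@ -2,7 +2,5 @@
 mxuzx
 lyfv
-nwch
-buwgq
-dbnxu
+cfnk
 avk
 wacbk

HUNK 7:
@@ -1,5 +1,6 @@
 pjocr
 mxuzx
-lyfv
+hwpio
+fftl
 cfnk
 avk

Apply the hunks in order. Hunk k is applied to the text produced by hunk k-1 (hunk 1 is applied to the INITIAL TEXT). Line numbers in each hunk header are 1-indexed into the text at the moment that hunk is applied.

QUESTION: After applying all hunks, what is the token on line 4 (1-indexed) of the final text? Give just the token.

Answer: fftl

Derivation:
Hunk 1: at line 3 remove [gsk] add [mewjb] -> 10 lines: pjocr mxuzx qvxa qcx mewjb nqx czy yslm wyyzy wacbk
Hunk 2: at line 2 remove [qvxa] add [lyfv] -> 10 lines: pjocr mxuzx lyfv qcx mewjb nqx czy yslm wyyzy wacbk
Hunk 3: at line 4 remove [mewjb,nqx,czy] add [dvdl,rdbu] -> 9 lines: pjocr mxuzx lyfv qcx dvdl rdbu yslm wyyzy wacbk
Hunk 4: at line 3 remove [qcx,dvdl,rdbu] add [nwch] -> 7 lines: pjocr mxuzx lyfv nwch yslm wyyzy wacbk
Hunk 5: at line 4 remove [yslm,wyyzy] add [buwgq,dbnxu,avk] -> 8 lines: pjocr mxuzx lyfv nwch buwgq dbnxu avk wacbk
Hunk 6: at line 2 remove [nwch,buwgq,dbnxu] add [cfnk] -> 6 lines: pjocr mxuzx lyfv cfnk avk wacbk
Hunk 7: at line 1 remove [lyfv] add [hwpio,fftl] -> 7 lines: pjocr mxuzx hwpio fftl cfnk avk wacbk
Final line 4: fftl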